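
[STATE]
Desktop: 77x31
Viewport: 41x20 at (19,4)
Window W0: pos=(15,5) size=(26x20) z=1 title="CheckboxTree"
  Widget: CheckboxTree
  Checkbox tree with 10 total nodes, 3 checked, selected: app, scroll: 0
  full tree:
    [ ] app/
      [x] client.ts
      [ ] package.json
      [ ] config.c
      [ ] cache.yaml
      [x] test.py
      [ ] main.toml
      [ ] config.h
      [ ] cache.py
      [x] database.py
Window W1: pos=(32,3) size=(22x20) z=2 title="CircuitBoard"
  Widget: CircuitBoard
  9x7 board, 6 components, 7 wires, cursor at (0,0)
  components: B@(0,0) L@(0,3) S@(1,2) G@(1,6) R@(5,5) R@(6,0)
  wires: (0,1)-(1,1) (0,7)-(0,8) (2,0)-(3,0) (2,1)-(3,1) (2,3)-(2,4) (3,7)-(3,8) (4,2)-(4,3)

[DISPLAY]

             ┃ CircuitBoard       ┃      
━━━━━━━━━━━━━┠────────────────────┨      
eckboxTree   ┃   0 1 2 3 4 5 6 7 8┃      
─────────────┃0  [B]  ·       L   ┃      
] app/       ┃        │           ┃      
[x] client.ts┃1       ·   S       ┃      
[ ] package.j┃                    ┃      
[ ] config.c ┃2   ·   ·       · ─ ┃      
[ ] cache.yam┃    │   │           ┃      
[x] test.py  ┃3   ·   ·           ┃      
[ ] main.toml┃                    ┃      
[ ] config.h ┃4           · ─ ·   ┃      
[ ] cache.py ┃                    ┃      
[x] database.┃5                   ┃      
             ┃                    ┃      
             ┃6   R               ┃      
             ┃Cursor: (0,0)       ┃      
             ┃                    ┃      
             ┗━━━━━━━━━━━━━━━━━━━━┛      
                     ┃                   


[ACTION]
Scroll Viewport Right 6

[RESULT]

       ┃ CircuitBoard       ┃            
━━━━━━━┠────────────────────┨            
Tree   ┃   0 1 2 3 4 5 6 7 8┃            
───────┃0  [B]  ·       L   ┃            
       ┃        │           ┃            
ient.ts┃1       ·   S       ┃            
ckage.j┃                    ┃            
nfig.c ┃2   ·   ·       · ─ ┃            
che.yam┃    │   │           ┃            
st.py  ┃3   ·   ·           ┃            
in.toml┃                    ┃            
nfig.h ┃4           · ─ ·   ┃            
che.py ┃                    ┃            
tabase.┃5                   ┃            
       ┃                    ┃            
       ┃6   R               ┃            
       ┃Cursor: (0,0)       ┃            
       ┃                    ┃            
       ┗━━━━━━━━━━━━━━━━━━━━┛            
               ┃                         


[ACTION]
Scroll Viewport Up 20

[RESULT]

                                         
                                         
                                         
       ┏━━━━━━━━━━━━━━━━━━━━┓            
       ┃ CircuitBoard       ┃            
━━━━━━━┠────────────────────┨            
Tree   ┃   0 1 2 3 4 5 6 7 8┃            
───────┃0  [B]  ·       L   ┃            
       ┃        │           ┃            
ient.ts┃1       ·   S       ┃            
ckage.j┃                    ┃            
nfig.c ┃2   ·   ·       · ─ ┃            
che.yam┃    │   │           ┃            
st.py  ┃3   ·   ·           ┃            
in.toml┃                    ┃            
nfig.h ┃4           · ─ ·   ┃            
che.py ┃                    ┃            
tabase.┃5                   ┃            
       ┃                    ┃            
       ┃6   R               ┃            


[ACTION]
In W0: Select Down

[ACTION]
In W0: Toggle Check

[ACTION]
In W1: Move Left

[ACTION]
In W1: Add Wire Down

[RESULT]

                                         
                                         
                                         
       ┏━━━━━━━━━━━━━━━━━━━━┓            
       ┃ CircuitBoard       ┃            
━━━━━━━┠────────────────────┨            
Tree   ┃   0 1 2 3 4 5 6 7 8┃            
───────┃0  [B]  ·       L   ┃            
       ┃    │   │           ┃            
ient.ts┃1   ·   ·   S       ┃            
ckage.j┃                    ┃            
nfig.c ┃2   ·   ·       · ─ ┃            
che.yam┃    │   │           ┃            
st.py  ┃3   ·   ·           ┃            
in.toml┃                    ┃            
nfig.h ┃4           · ─ ·   ┃            
che.py ┃                    ┃            
tabase.┃5                   ┃            
       ┃                    ┃            
       ┃6   R               ┃            


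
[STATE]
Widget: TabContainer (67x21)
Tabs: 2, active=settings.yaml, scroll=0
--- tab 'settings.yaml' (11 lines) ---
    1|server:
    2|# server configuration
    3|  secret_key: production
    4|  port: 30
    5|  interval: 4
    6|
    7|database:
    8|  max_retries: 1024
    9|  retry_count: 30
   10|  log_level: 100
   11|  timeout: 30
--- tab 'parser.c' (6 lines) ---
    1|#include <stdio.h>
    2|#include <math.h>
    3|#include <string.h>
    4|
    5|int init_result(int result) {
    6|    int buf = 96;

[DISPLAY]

[settings.yaml]│ parser.c                                          
───────────────────────────────────────────────────────────────────
server:                                                            
# server configuration                                             
  secret_key: production                                           
  port: 30                                                         
  interval: 4                                                      
                                                                   
database:                                                          
  max_retries: 1024                                                
  retry_count: 30                                                  
  log_level: 100                                                   
  timeout: 30                                                      
                                                                   
                                                                   
                                                                   
                                                                   
                                                                   
                                                                   
                                                                   
                                                                   


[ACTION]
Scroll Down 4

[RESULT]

[settings.yaml]│ parser.c                                          
───────────────────────────────────────────────────────────────────
  interval: 4                                                      
                                                                   
database:                                                          
  max_retries: 1024                                                
  retry_count: 30                                                  
  log_level: 100                                                   
  timeout: 30                                                      
                                                                   
                                                                   
                                                                   
                                                                   
                                                                   
                                                                   
                                                                   
                                                                   
                                                                   
                                                                   
                                                                   
                                                                   


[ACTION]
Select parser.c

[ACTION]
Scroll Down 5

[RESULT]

 settings.yaml │[parser.c]                                         
───────────────────────────────────────────────────────────────────
    int buf = 96;                                                  
                                                                   
                                                                   
                                                                   
                                                                   
                                                                   
                                                                   
                                                                   
                                                                   
                                                                   
                                                                   
                                                                   
                                                                   
                                                                   
                                                                   
                                                                   
                                                                   
                                                                   
                                                                   


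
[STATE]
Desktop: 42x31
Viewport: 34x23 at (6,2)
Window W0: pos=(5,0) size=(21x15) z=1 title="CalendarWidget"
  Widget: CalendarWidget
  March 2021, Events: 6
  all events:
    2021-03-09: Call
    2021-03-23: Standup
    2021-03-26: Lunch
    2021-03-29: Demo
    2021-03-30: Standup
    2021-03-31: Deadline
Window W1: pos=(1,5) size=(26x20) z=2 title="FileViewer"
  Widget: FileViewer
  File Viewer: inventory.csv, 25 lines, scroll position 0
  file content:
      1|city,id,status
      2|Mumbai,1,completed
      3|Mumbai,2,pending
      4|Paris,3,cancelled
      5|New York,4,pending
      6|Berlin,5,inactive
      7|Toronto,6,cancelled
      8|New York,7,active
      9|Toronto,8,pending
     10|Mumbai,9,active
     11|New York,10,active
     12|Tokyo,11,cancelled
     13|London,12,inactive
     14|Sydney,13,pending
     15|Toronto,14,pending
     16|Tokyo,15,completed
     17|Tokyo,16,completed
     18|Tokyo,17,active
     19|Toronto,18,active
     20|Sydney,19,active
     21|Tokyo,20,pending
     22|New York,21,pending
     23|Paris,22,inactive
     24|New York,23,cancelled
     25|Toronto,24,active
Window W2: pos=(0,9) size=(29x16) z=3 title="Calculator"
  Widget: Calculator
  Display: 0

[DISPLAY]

───────────────────┨              
     March 2021    ┃              
Mo Tu We Th Fr Sa S┃              
━━━━━━━━━━━━━━━━━━━━┓             
eViewer             ┃             
────────────────────┨             
,id,status         ▲┃             
━━━━━━━━━━━━━━━━━━━━━━┓           
ulator                ┃           
──────────────────────┨           
                     0┃           
───┬───┬───┐          ┃           
 8 │ 9 │ ÷ │          ┃           
───┼───┼───┤          ┃           
 5 │ 6 │ × │          ┃           
───┼───┼───┤          ┃           
 2 │ 3 │ - │          ┃           
───┼───┼───┤          ┃           
 . │ = │ + │          ┃           
───┼───┼───┤          ┃           
 MC│ MR│ M+│          ┃           
───┴───┴───┘          ┃           
━━━━━━━━━━━━━━━━━━━━━━┛           


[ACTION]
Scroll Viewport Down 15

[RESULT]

,id,status         ▲┃             
━━━━━━━━━━━━━━━━━━━━━━┓           
ulator                ┃           
──────────────────────┨           
                     0┃           
───┬───┬───┐          ┃           
 8 │ 9 │ ÷ │          ┃           
───┼───┼───┤          ┃           
 5 │ 6 │ × │          ┃           
───┼───┼───┤          ┃           
 2 │ 3 │ - │          ┃           
───┼───┼───┤          ┃           
 . │ = │ + │          ┃           
───┼───┼───┤          ┃           
 MC│ MR│ M+│          ┃           
───┴───┴───┘          ┃           
━━━━━━━━━━━━━━━━━━━━━━┛           
                                  
                                  
                                  
                                  
                                  
                                  


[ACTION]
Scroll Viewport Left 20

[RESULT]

 ┃city,id,status         ▲┃       
┏━━━━━━━━━━━━━━━━━━━━━━━━━━━┓     
┃ Calculator                ┃     
┠───────────────────────────┨     
┃                          0┃     
┃┌───┬───┬───┬───┐          ┃     
┃│ 7 │ 8 │ 9 │ ÷ │          ┃     
┃├───┼───┼───┼───┤          ┃     
┃│ 4 │ 5 │ 6 │ × │          ┃     
┃├───┼───┼───┼───┤          ┃     
┃│ 1 │ 2 │ 3 │ - │          ┃     
┃├───┼───┼───┼───┤          ┃     
┃│ 0 │ . │ = │ + │          ┃     
┃├───┼───┼───┼───┤          ┃     
┃│ C │ MC│ MR│ M+│          ┃     
┃└───┴───┴───┴───┘          ┃     
┗━━━━━━━━━━━━━━━━━━━━━━━━━━━┛     
                                  
                                  
                                  
                                  
                                  
                                  


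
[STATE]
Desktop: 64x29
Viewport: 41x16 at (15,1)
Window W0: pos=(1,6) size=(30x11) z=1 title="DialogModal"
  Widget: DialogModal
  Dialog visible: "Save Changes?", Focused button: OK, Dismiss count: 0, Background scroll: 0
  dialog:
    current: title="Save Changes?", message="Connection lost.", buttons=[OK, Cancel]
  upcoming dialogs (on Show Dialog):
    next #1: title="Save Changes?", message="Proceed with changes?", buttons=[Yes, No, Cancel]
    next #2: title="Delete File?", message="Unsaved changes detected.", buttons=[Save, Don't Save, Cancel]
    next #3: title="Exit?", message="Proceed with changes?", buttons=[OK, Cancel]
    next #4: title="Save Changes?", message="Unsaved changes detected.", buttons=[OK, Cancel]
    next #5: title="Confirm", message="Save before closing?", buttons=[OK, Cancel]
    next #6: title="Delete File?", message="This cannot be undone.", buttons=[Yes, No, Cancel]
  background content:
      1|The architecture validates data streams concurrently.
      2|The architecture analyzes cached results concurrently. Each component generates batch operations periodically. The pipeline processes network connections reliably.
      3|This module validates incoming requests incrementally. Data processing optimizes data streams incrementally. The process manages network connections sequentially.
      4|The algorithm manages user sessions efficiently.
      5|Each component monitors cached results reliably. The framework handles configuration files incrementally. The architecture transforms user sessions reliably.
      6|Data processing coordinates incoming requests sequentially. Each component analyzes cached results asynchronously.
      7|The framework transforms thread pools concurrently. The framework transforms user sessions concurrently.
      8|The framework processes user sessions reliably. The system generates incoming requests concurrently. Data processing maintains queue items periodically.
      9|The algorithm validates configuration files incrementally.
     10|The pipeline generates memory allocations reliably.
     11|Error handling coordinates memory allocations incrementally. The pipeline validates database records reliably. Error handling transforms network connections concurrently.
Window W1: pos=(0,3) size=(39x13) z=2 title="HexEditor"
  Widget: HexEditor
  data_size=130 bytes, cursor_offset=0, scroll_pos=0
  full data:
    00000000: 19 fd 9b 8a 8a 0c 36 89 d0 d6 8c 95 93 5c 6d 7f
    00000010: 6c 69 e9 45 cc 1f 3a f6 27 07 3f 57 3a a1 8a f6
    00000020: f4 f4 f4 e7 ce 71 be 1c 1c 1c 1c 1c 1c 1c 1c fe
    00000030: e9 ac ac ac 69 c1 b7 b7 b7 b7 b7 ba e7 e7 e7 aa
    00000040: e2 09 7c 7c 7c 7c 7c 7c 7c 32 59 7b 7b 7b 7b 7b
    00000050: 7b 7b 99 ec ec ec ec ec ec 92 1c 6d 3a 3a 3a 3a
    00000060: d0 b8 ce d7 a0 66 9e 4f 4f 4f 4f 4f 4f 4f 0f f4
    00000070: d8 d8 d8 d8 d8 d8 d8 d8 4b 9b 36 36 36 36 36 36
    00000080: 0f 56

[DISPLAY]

                                         
                                         
━━━━━━━━━━━━━━━━━━━━━━━┓                 
                       ┃                 
───────────────────────┨                 
d 9b 8a 8a 0c 36 89  d0┃                 
9 e9 45 cc 1f 3a f6  27┃                 
4 f4 e7 ce 71 be 1c  1c┃                 
c ac ac 69 c1 b7 b7  b7┃                 
9 7c 7c 7c 7c 7c 7c  7c┃                 
b 99 ec ec ec ec ec  ec┃                 
8 ce d7 a0 66 9e 4f  4f┃                 
8 d8 d8 d8 d8 d8 d8  4b┃                 
6                      ┃                 
━━━━━━━━━━━━━━━━━━━━━━━┛                 
━━━━━━━━━━━━━━━┛                         


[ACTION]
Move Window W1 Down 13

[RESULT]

                                         
                                         
                                         
                                         
                                         
━━━━━━━━━━━━━━━┓                         
               ┃                         
───────────────┨                         
ure validates d┃                         
──────────┐s ca┃                         
hanges?   │comi┃                         
ion lost. │er s┃                         
Cancel    │cach┃                         
──────────┘tes ┃                         
 transforms thr┃                         
━━━━━━━━━━━━━━━━━━━━━━━┓                 


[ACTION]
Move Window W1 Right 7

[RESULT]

                                         
                                         
                                         
                                         
                                         
━━━━━━━━━━━━━━━┓                         
               ┃                         
───────────────┨                         
ure validates d┃                         
──────────┐s ca┃                         
hanges?   │comi┃                         
ion lost. │er s┃                         
Cancel    │cach┃                         
──────────┘tes ┃                         
 transforms thr┃                         
━━━━━━━━━━━━━━━━━━━━━━━━━━━━━━┓          


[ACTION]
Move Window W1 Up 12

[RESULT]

                                         
                                         
                                         
━━━━━━━━━━━━━━━━━━━━━━━━━━━━━━┓          
tor                           ┃          
──────────────────────────────┨          
0  19 fd 9b 8a 8a 0c 36 89  d0┃          
0  6c 69 e9 45 cc 1f 3a f6  27┃          
0  f4 f4 f4 e7 ce 71 be 1c  1c┃          
0  e9 ac ac ac 69 c1 b7 b7  b7┃          
0  e2 09 7c 7c 7c 7c 7c 7c  7c┃          
0  7b 7b 99 ec ec ec ec ec  ec┃          
0  d0 b8 ce d7 a0 66 9e 4f  4f┃          
0  d8 d8 d8 d8 d8 d8 d8 d8  4b┃          
0  0f 56                      ┃          
━━━━━━━━━━━━━━━━━━━━━━━━━━━━━━┛          


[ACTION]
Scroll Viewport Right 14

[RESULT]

                                         
                                         
                                         
━━━━━━━━━━━━━━━━━━━━━━┓                  
                      ┃                  
──────────────────────┨                  
 9b 8a 8a 0c 36 89  d0┃                  
 e9 45 cc 1f 3a f6  27┃                  
 f4 e7 ce 71 be 1c  1c┃                  
 ac ac 69 c1 b7 b7  b7┃                  
 7c 7c 7c 7c 7c 7c  7c┃                  
 99 ec ec ec ec ec  ec┃                  
 ce d7 a0 66 9e 4f  4f┃                  
 d8 d8 d8 d8 d8 d8  4b┃                  
                      ┃                  
━━━━━━━━━━━━━━━━━━━━━━┛                  


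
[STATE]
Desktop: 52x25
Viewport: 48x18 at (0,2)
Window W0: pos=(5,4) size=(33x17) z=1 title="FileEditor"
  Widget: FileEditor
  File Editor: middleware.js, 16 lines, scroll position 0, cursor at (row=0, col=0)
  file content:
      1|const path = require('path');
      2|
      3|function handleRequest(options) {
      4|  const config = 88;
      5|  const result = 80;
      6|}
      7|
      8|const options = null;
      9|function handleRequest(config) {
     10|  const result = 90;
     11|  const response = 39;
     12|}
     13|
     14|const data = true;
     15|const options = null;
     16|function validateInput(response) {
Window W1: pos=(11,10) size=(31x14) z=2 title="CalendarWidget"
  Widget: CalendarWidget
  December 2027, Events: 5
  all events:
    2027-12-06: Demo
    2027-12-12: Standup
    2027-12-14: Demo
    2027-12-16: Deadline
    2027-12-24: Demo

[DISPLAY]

                                                
                                                
     ┏━━━━━━━━━━━━━━━━━━━━━━━━━━━━━━━┓          
     ┃ FileEditor                    ┃          
     ┠───────────────────────────────┨          
     ┃█onst path = require('path'); ▲┃          
     ┃                              █┃          
     ┃function handleRequest(options░┃          
     ┃  con┏━━━━━━━━━━━━━━━━━━━━━━━━━━━━━┓      
     ┃  con┃ CalendarWidget              ┃      
     ┃}    ┠─────────────────────────────┨      
     ┃     ┃        December 2027        ┃      
     ┃const┃Mo Tu We Th Fr Sa Su         ┃      
     ┃funct┃       1  2  3  4  5         ┃      
     ┃  con┃ 6*  7  8  9 10 11 12*       ┃      
     ┃  con┃13 14* 15 16* 17 18 19       ┃      
     ┃}    ┃20 21 22 23 24* 25 26        ┃      
     ┃     ┃27 28 29 30 31               ┃      


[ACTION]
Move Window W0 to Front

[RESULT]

                                                
                                                
     ┏━━━━━━━━━━━━━━━━━━━━━━━━━━━━━━━┓          
     ┃ FileEditor                    ┃          
     ┠───────────────────────────────┨          
     ┃█onst path = require('path'); ▲┃          
     ┃                              █┃          
     ┃function handleRequest(options░┃          
     ┃  const config = 88;          ░┃━━━┓      
     ┃  const result = 80;          ░┃   ┃      
     ┃}                             ░┃───┨      
     ┃                              ░┃   ┃      
     ┃const options = null;         ░┃   ┃      
     ┃function handleRequest(config)░┃   ┃      
     ┃  const result = 90;          ░┃   ┃      
     ┃  const response = 39;        ░┃   ┃      
     ┃}                             ░┃   ┃      
     ┃                              ▼┃   ┃      


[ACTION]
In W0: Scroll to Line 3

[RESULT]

                                                
                                                
     ┏━━━━━━━━━━━━━━━━━━━━━━━━━━━━━━━┓          
     ┃ FileEditor                    ┃          
     ┠───────────────────────────────┨          
     ┃function handleRequest(options▲┃          
     ┃  const config = 88;          ░┃          
     ┃  const result = 80;          ░┃          
     ┃}                             ░┃━━━┓      
     ┃                              ░┃   ┃      
     ┃const options = null;         ░┃───┨      
     ┃function handleRequest(config)░┃   ┃      
     ┃  const result = 90;          ░┃   ┃      
     ┃  const response = 39;        █┃   ┃      
     ┃}                             ░┃   ┃      
     ┃                              ░┃   ┃      
     ┃const data = true;            ░┃   ┃      
     ┃const options = null;         ▼┃   ┃      


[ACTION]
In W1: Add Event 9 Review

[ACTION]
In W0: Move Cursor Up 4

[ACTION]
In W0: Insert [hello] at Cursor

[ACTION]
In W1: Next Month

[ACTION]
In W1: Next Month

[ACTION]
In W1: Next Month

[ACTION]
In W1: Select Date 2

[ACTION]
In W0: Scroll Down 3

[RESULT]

                                                
                                                
     ┏━━━━━━━━━━━━━━━━━━━━━━━━━━━━━━━┓          
     ┃ FileEditor                    ┃          
     ┠───────────────────────────────┨          
     ┃  const config = 88;          ▲┃          
     ┃  const result = 80;          ░┃          
     ┃}                             ░┃          
     ┃                              ░┃━━━┓      
     ┃const options = null;         ░┃   ┃      
     ┃function handleRequest(config)░┃───┨      
     ┃  const result = 90;          ░┃   ┃      
     ┃  const response = 39;        ░┃   ┃      
     ┃}                             ░┃   ┃      
     ┃                              ░┃   ┃      
     ┃const data = true;            ░┃   ┃      
     ┃const options = null;         █┃   ┃      
     ┃function validateInput(respons▼┃   ┃      


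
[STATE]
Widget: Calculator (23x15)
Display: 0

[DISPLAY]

                      0
┌───┬───┬───┬───┐      
│ 7 │ 8 │ 9 │ ÷ │      
├───┼───┼───┼───┤      
│ 4 │ 5 │ 6 │ × │      
├───┼───┼───┼───┤      
│ 1 │ 2 │ 3 │ - │      
├───┼───┼───┼───┤      
│ 0 │ . │ = │ + │      
├───┼───┼───┼───┤      
│ C │ MC│ MR│ M+│      
└───┴───┴───┴───┘      
                       
                       
                       


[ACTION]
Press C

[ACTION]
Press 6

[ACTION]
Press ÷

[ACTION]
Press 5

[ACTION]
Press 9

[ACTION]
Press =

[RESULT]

           0.1016949153
┌───┬───┬───┬───┐      
│ 7 │ 8 │ 9 │ ÷ │      
├───┼───┼───┼───┤      
│ 4 │ 5 │ 6 │ × │      
├───┼───┼───┼───┤      
│ 1 │ 2 │ 3 │ - │      
├───┼───┼───┼───┤      
│ 0 │ . │ = │ + │      
├───┼───┼───┼───┤      
│ C │ MC│ MR│ M+│      
└───┴───┴───┴───┘      
                       
                       
                       


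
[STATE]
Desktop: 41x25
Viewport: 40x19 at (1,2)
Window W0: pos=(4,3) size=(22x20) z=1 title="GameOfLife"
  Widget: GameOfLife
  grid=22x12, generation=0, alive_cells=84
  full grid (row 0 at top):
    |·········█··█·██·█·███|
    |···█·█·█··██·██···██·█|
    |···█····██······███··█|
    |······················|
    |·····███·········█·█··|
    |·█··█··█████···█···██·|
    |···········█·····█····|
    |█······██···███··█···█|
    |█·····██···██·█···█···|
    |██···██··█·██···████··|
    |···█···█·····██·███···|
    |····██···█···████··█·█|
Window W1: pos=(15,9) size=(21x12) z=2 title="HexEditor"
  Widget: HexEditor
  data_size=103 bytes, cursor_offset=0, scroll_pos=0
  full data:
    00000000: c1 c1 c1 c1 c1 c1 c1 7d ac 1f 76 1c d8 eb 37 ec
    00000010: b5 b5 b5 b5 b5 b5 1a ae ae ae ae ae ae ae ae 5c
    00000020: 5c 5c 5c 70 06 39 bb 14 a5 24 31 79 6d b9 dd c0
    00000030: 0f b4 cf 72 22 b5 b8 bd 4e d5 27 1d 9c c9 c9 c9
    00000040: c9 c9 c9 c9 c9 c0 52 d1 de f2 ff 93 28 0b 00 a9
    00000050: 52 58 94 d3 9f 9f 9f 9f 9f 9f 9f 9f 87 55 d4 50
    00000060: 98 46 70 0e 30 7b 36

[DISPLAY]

                                        
   ┏━━━━━━━━━━━━━━━━━━━━┓               
   ┃ GameOfLife         ┃               
   ┠────────────────────┨               
   ┃Gen: 0              ┃               
   ┃········█··█·██·█·██┃               
   ┃··█·█·█··██·██···██·┃               
   ┃··█····██·┏━━━━━━━━━━━━━━━━━━━┓     
   ┃··········┃ HexEditor         ┃     
   ┃····███···┠───────────────────┨     
   ┃█··█··████┃00000000  C1 c1 c1 ┃     
   ┃··········┃00000010  b5 b5 b5 ┃     
   ┃······██··┃00000020  5c 5c 5c ┃     
   ┃·····██···┃00000030  0f b4 cf ┃     
   ┃█···██··█·┃00000040  c9 c9 c9 ┃     
   ┃··█···█···┃00000050  52 58 94 ┃     
   ┃···██···█·┃00000060  98 46 70 ┃     
   ┃          ┃                   ┃     
   ┃          ┗━━━━━━━━━━━━━━━━━━━┛     


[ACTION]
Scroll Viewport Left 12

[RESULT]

                                        
    ┏━━━━━━━━━━━━━━━━━━━━┓              
    ┃ GameOfLife         ┃              
    ┠────────────────────┨              
    ┃Gen: 0              ┃              
    ┃········█··█·██·█·██┃              
    ┃··█·█·█··██·██···██·┃              
    ┃··█····██·┏━━━━━━━━━━━━━━━━━━━┓    
    ┃··········┃ HexEditor         ┃    
    ┃····███···┠───────────────────┨    
    ┃█··█··████┃00000000  C1 c1 c1 ┃    
    ┃··········┃00000010  b5 b5 b5 ┃    
    ┃······██··┃00000020  5c 5c 5c ┃    
    ┃·····██···┃00000030  0f b4 cf ┃    
    ┃█···██··█·┃00000040  c9 c9 c9 ┃    
    ┃··█···█···┃00000050  52 58 94 ┃    
    ┃···██···█·┃00000060  98 46 70 ┃    
    ┃          ┃                   ┃    
    ┃          ┗━━━━━━━━━━━━━━━━━━━┛    


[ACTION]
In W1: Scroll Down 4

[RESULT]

                                        
    ┏━━━━━━━━━━━━━━━━━━━━┓              
    ┃ GameOfLife         ┃              
    ┠────────────────────┨              
    ┃Gen: 0              ┃              
    ┃········█··█·██·█·██┃              
    ┃··█·█·█··██·██···██·┃              
    ┃··█····██·┏━━━━━━━━━━━━━━━━━━━┓    
    ┃··········┃ HexEditor         ┃    
    ┃····███···┠───────────────────┨    
    ┃█··█··████┃00000040  c9 c9 c9 ┃    
    ┃··········┃00000050  52 58 94 ┃    
    ┃······██··┃00000060  98 46 70 ┃    
    ┃·····██···┃                   ┃    
    ┃█···██··█·┃                   ┃    
    ┃··█···█···┃                   ┃    
    ┃···██···█·┃                   ┃    
    ┃          ┃                   ┃    
    ┃          ┗━━━━━━━━━━━━━━━━━━━┛    


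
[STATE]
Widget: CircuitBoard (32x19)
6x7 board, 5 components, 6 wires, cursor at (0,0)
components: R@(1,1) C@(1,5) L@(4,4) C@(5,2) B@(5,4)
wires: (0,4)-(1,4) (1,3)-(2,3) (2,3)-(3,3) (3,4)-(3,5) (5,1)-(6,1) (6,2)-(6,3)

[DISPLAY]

   0 1 2 3 4 5                  
0  [.]              ·           
                    │           
1       R       ·   ·   C       
                │               
2               ·               
                │               
3               ·   · ─ ·       
                                
4                   L           
                                
5       ·   C       B           
        │                       
6       ·   · ─ ·               
Cursor: (0,0)                   
                                
                                
                                
                                


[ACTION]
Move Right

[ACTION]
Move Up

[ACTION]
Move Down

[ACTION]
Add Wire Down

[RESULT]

   0 1 2 3 4 5                  
0                   ·           
                    │           
1      [R]      ·   ·   C       
        │       │               
2       ·       ·               
                │               
3               ·   · ─ ·       
                                
4                   L           
                                
5       ·   C       B           
        │                       
6       ·   · ─ ·               
Cursor: (1,1)                   
                                
                                
                                
                                


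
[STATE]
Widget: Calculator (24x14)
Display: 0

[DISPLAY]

                       0
┌───┬───┬───┬───┐       
│ 7 │ 8 │ 9 │ ÷ │       
├───┼───┼───┼───┤       
│ 4 │ 5 │ 6 │ × │       
├───┼───┼───┼───┤       
│ 1 │ 2 │ 3 │ - │       
├───┼───┼───┼───┤       
│ 0 │ . │ = │ + │       
├───┼───┼───┼───┤       
│ C │ MC│ MR│ M+│       
└───┴───┴───┴───┘       
                        
                        


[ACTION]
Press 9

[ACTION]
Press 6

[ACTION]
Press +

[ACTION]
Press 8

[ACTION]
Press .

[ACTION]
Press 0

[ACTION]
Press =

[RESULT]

                     104
┌───┬───┬───┬───┐       
│ 7 │ 8 │ 9 │ ÷ │       
├───┼───┼───┼───┤       
│ 4 │ 5 │ 6 │ × │       
├───┼───┼───┼───┤       
│ 1 │ 2 │ 3 │ - │       
├───┼───┼───┼───┤       
│ 0 │ . │ = │ + │       
├───┼───┼───┼───┤       
│ C │ MC│ MR│ M+│       
└───┴───┴───┴───┘       
                        
                        


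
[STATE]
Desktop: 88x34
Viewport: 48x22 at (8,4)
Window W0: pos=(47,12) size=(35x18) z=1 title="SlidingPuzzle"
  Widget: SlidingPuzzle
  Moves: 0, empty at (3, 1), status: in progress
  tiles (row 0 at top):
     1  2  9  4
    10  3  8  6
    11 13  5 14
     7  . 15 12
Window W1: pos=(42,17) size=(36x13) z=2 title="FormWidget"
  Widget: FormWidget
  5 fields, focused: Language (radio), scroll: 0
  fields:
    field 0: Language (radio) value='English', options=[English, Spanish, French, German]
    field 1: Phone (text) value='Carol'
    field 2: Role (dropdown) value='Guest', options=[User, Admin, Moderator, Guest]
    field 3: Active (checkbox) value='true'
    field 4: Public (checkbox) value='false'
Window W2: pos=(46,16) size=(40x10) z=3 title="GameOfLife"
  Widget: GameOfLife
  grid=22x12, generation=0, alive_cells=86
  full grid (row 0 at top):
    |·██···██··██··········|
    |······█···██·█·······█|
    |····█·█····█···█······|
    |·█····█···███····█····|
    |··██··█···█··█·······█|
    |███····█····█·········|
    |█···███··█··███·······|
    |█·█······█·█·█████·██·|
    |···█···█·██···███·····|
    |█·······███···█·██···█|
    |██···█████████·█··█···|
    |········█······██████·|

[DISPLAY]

                                                
                                                
                                                
                                                
                                                
                                                
                                                
                                                
                                       ┏━━━━━━━━
                                       ┃ Sliding
                                       ┠────────
                                       ┃┌────┬──
                                      ┏━━━━━━━━━
                                  ┏━━━┃ GameOfLi
                                  ┃ Fo┠─────────
                                  ┠───┃Gen: 0   
                                  ┃> L┃·█····█··
                                  ┃  P┃··██··█··
                                  ┃  R┃███····█·
                                  ┃  A┃█···███··
                                  ┃  P┃█·█······
                                  ┃   ┗━━━━━━━━━


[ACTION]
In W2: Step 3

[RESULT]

                                                
                                                
                                                
                                                
                                                
                                                
                                                
                                                
                                       ┏━━━━━━━━
                                       ┃ Sliding
                                       ┠────────
                                       ┃┌────┬──
                                      ┏━━━━━━━━━
                                  ┏━━━┃ GameOfLi
                                  ┃ Fo┠─────────
                                  ┠───┃Gen: 3   
                                  ┃> L┃···█·██··
                                  ┃  P┃·██··█·██
                                  ┃  R┃·█·███·█·
                                  ┃  A┃█·██·····
                                  ┃  P┃███·████·
                                  ┃   ┗━━━━━━━━━


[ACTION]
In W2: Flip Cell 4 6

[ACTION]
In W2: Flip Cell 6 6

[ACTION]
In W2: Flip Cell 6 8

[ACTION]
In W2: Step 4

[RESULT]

                                                
                                                
                                                
                                                
                                                
                                                
                                                
                                                
                                       ┏━━━━━━━━
                                       ┃ Sliding
                                       ┠────────
                                       ┃┌────┬──
                                      ┏━━━━━━━━━
                                  ┏━━━┃ GameOfLi
                                  ┃ Fo┠─────────
                                  ┠───┃Gen: 7   
                                  ┃> L┃·······██
                                  ┃  P┃██·······
                                  ┃  R┃██····█··
                                  ┃  A┃·······█·
                                  ┃  P┃·········
                                  ┃   ┗━━━━━━━━━
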